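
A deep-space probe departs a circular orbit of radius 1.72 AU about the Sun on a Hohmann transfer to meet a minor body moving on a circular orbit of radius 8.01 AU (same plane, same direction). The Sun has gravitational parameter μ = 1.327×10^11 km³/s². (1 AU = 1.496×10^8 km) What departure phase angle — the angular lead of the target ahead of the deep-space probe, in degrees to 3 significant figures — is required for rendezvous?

In km: r₁ = 1.72 × 1.496×10^8 = 2.57312×10^8 km; r₂ = 8.01 × 1.496×10^8 = 1.198296×10^9 km.
Transfer-ellipse semi-major axis a_t = (r₁ + r₂)/2 = (2.57312×10^8 + 1.198296×10^9)/2 = 7.27804×10^8 km.
Transfer time t = π√(a_t³/μ) = 1.693×10^8 s.
The target's mean motion on its circular orbit is ω₂ = √(μ/r₂³) = 8.782×10^-9 rad/s.
Angle swept by the target during transfer: ω₂·t = 1.487 rad = 85.20°.
Arrival is 180° from departure on the ellipse, so φ = 180° − 85.20° = 94.8°.

φ = 94.8°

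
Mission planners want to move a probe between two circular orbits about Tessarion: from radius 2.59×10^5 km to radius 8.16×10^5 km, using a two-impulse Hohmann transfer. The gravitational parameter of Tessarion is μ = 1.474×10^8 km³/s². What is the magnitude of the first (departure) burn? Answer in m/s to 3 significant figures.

The Hohmann ellipse has a_t = (r₁ + r₂)/2 = 5.375×10^5 km.
Circular speed at r = 2.590×10^5 km: v_c = √(μ/r) = 23.856 km/s.
Vis-viva on the transfer ellipse at r = 2.590×10^5 km gives v_t = √[μ(2/r − 1/a_t)] = 29.394 km/s.
Δv₁ = |v_t − v_c| = |29.394 − 23.856| = 5.538 km/s.

Δv₁ = 5540 m/s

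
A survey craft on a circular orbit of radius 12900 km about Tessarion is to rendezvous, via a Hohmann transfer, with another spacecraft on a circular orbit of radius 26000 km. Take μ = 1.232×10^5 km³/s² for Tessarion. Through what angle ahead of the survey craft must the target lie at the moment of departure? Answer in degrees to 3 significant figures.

φ = 63.5°

Semi-major axis of the transfer orbit: a_t = (12900 + 26000)/2 = 19450 km.
The half-period of the transfer ellipse is t = π√(a_t³/μ) = 24280 s.
Target angular speed ω₂ = √(μ/r₂³) = 8.372×10^-5 rad/s.
Angle swept by the target during transfer: ω₂·t = 2.033 rad = 116.5°.
The survey craft traverses 180° on the transfer ellipse, so the target must lead by 180° − 116.5° = 63.5°.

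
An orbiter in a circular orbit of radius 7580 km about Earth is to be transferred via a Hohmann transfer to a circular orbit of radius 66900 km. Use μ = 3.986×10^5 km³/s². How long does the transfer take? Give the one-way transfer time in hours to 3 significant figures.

The Hohmann ellipse has a_t = (r₁ + r₂)/2 = 37240 km.
Transfer time t = π√(a_t³/μ) = π√((37240)³ / 3.986×10^5) = 35760 s.
Converting: 35760 s ÷ 3600 s/hour = 9.93 hours.

t = 9.93 hours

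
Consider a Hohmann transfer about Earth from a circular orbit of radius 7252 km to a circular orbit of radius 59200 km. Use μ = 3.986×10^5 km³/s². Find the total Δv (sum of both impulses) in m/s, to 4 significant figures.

Δv = 3865 m/s

Transfer-ellipse semi-major axis a_t = (r₁ + r₂)/2 = (7252 + 59200)/2 = 33226 km.
At r₁ the circular-orbit speed is v₁ = √(μ/r₁) = 7.414 km/s.
Transfer-orbit speed at r₁ (vis-viva): v_p = √[μ(2/r₁ − 1/a_t)] = 9.896 km/s.
First burn Δv₁ = |v_p − v₁| = 2.482 km/s.
Circular speed at r₂: v₂ = √(μ/r₂) = 2.595 km/s.
Transfer-orbit speed at r₂: v_a = √[μ(2/r₂ − 1/a_t)] = 1.212 km/s.
Second burn Δv₂ = |v₂ − v_a| = 1.383 km/s.
Total Δv = Δv₁ + Δv₂ = 3.865 km/s.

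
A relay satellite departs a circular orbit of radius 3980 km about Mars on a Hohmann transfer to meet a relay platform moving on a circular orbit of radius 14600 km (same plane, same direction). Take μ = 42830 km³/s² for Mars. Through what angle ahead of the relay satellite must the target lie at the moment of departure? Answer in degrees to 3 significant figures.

Transfer-ellipse semi-major axis a_t = (r₁ + r₂)/2 = (3980 + 14600)/2 = 9290 km.
The half-period of the transfer ellipse is t = π√(a_t³/μ) = 13593 s.
Target angular speed ω₂ = √(μ/r₂³) = 1.1731×10^-4 rad/s.
Angle swept by the target during transfer: ω₂·t = 1.5946 rad = 91.36°.
The relay satellite traverses 180° on the transfer ellipse, so the target must lead by 180° − 91.36° = 88.6°.

φ = 88.6°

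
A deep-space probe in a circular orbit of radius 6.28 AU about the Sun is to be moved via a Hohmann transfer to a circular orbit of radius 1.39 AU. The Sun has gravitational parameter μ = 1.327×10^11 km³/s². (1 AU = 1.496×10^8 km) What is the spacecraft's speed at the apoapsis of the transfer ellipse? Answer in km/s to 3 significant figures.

v = 7.16 km/s

In km: r₁ = 6.28 × 1.496×10^8 = 9.39488×10^8 km; r₂ = 1.39 × 1.496×10^8 = 2.07944×10^8 km.
Transfer-ellipse semi-major axis a_t = (r₁ + r₂)/2 = (9.39488×10^8 + 2.07944×10^8)/2 = 5.73716×10^8 km.
At apoapsis, r = 9.39488×10^8 km.
Vis-viva: v = √[μ(2/r − 1/a_t)] = √[1.327×10^11 × (2/9.39488×10^8 − 1/5.73716×10^8)] = 7.155 km/s.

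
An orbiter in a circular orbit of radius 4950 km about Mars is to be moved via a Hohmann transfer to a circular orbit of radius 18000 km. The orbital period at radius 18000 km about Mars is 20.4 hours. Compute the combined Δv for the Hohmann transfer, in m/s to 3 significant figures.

From Kepler's third law T² = 4π²r³/μ at r = 18000 km, T = 20.4 hours = 20.4 × 3600 s = 73440 s: μ = 4π²r³/T² = 42688.6 km³/s².
Transfer-ellipse semi-major axis a_t = (r₁ + r₂)/2 = (4950 + 18000)/2 = 11475 km.
Circular speed at r₁: v₁ = √(μ/r₁) = √(42688.6/4950) = 2.936658 km/s.
Transfer-orbit speed at r₁ (v² = μ(2/r − 1/a)): v_p = √[μ(2/r₁ − 1/a_t)] = 3.678013 km/s.
First burn Δv₁ = |v_p − v₁| = 0.7414 km/s.
Circular speed at r₂: v₂ = √(μ/r₂) = 1.5400 km/s.
Transfer-orbit speed at r₂: v_a = √[μ(2/r₂ − 1/a_t)] = 1.0115 km/s.
Second burn Δv₂ = |v₂ − v_a| = 0.5285 km/s.
Total Δv = Δv₁ + Δv₂ = 1.270 km/s.

Δv = 1270 m/s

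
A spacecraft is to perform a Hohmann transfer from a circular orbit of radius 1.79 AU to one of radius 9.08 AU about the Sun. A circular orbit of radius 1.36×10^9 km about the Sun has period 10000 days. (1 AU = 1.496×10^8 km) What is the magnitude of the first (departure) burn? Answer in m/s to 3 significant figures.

From Kepler's third law T² = 4π²r³/μ at r = 1.36×10^9 km, T = 10000 days = 10000 × 86400 s = 8.640×10^8 s: μ = 4π²r³/T² = 1.33030×10^11 km³/s².
In km: r₁ = 1.79 × 1.496×10^8 = 2.67784×10^8 km; r₂ = 9.08 × 1.496×10^8 = 1.358368×10^9 km.
The Hohmann ellipse has a_t = (r₁ + r₂)/2 = 8.13076×10^8 km.
Circular speed at r = 2.67784×10^8 km: v_c = √(μ/r) = 22.29 km/s.
Vis-viva on the transfer ellipse at r = 2.67784×10^8 km gives v_t = √[μ(2/r − 1/a_t)] = 28.81 km/s.
Δv₁ = |v_t − v_c| = |28.81 − 22.29| = 6.520 km/s.

Δv₁ = 6520 m/s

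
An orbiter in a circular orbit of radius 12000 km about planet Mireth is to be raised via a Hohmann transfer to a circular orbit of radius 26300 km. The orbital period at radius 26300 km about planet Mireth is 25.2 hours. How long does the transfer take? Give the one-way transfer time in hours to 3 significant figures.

From Kepler's third law T² = 4π²r³/μ at r = 26300 km, T = 25.2 hours = 25.2 × 3600 s = 90720 s: μ = 4π²r³/T² = 87261.1 km³/s².
The Hohmann ellipse has a_t = (r₁ + r₂)/2 = 19150 km.
By Kepler's third law the transfer-orbit period is T = 2π√(a_t³/μ), so t = T/2 = 28180 s.
Converting: 28180 s ÷ 3600 s/hour = 7.83 hours.

t = 7.83 hours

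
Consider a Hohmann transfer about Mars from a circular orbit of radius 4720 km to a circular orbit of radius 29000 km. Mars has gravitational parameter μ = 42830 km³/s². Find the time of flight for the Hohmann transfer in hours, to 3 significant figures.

The Hohmann ellipse has a_t = (r₁ + r₂)/2 = 16860 km.
Transfer time t = π√(a_t³/μ) = π√((16860)³ / 42830) = 33230 s.
Converting: 33230 s ÷ 3600 s/hour = 9.23 hours.

t = 9.23 hours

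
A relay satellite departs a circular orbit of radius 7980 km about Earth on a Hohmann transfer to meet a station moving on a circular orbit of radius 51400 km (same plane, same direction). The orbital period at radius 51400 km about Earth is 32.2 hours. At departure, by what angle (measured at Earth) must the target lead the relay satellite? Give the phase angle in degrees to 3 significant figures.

φ = 101°

From Kepler's third law T² = 4π²r³/μ at r = 51400 km, T = 32.2 hours = 32.2 × 3600 s = 1.1592×10^5 s: μ = 4π²r³/T² = 3.98963×10^5 km³/s².
The Hohmann ellipse has a_t = (r₁ + r₂)/2 = 29690 km.
The half-period of the transfer ellipse is t = π√(a_t³/μ) = 25445 s.
The target's mean motion on its circular orbit is ω₂ = √(μ/r₂³) = 5.4203×10^-5 rad/s.
Angle swept by the target during transfer: ω₂·t = 1.3792 rad = 79.02°.
The relay satellite traverses 180° on the transfer ellipse, so the target must lead by 180° − 79.02° = 101°.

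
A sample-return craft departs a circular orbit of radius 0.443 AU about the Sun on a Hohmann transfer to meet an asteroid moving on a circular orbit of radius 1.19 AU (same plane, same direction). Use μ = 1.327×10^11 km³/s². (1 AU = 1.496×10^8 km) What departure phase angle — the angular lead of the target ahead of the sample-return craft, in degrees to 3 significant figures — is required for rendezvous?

φ = 77.7°

In km: r₁ = 0.443 × 1.496×10^8 = 6.62728×10^7 km; r₂ = 1.19 × 1.496×10^8 = 1.78024×10^8 km.
Transfer-ellipse semi-major axis a_t = (r₁ + r₂)/2 = (6.62728×10^7 + 1.78024×10^8)/2 = 1.221484×10^8 km.
The half-period of the transfer ellipse is t = π√(a_t³/μ) = 1.164×10^7 s.
The target's mean motion on its circular orbit is ω₂ = √(μ/r₂³) = 1.534×10^-7 rad/s.
Angle swept by the target during transfer: ω₂·t = 1.786 rad = 102.3°.
The sample-return craft traverses 180° on the transfer ellipse, so the target must lead by 180° − 102.3° = 77.7°.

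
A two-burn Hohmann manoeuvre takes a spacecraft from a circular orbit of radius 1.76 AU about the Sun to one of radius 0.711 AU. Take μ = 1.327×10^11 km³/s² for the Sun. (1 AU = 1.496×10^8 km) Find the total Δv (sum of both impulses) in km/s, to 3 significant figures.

In km: r₁ = 1.76 × 1.496×10^8 = 2.63296×10^8 km; r₂ = 0.711 × 1.496×10^8 = 1.063656×10^8 km.
The Hohmann ellipse has a_t = (r₁ + r₂)/2 = 1.848308×10^8 km.
At r₁ the circular-orbit speed is v₁ = √(μ/r₁) = 22.44984 km/s.
On the transfer ellipse at r₁, vis-viva equation gives v_a = √[μ(2/r₁ − 1/a_t)] = 17.03047 km/s.
First burn Δv₁ = |v_a − v₁| = 5.4194 km/s.
At r₂, v₂ = √(μ/r₂) = 35.32115 km/s.
Transfer-orbit speed at r₂: v_p = √[μ(2/r₂ − 1/a_t)] = 42.15701 km/s.
Second burn Δv₂ = |v₂ − v_p| = 6.8359 km/s.
Δv = Δv₁ + Δv₂ = 5.4194 + 6.8359 = 12.26 km/s.

Δv = 12.3 km/s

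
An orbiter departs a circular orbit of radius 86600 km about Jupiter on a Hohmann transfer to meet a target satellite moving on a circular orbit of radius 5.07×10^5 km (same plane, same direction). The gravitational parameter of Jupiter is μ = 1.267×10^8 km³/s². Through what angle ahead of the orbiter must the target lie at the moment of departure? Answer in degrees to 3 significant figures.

φ = 99.4°

Semi-major axis of the transfer orbit: a_t = (86600 + 5.070×10^5)/2 = 2.968×10^5 km.
Transfer time t = π√(a_t³/μ) = 45130 s.
Target angular speed ω₂ = √(μ/r₂³) = 3.118×10^-5 rad/s.
Angle swept by the target during transfer: ω₂·t = 1.407 rad = 80.62°.
Arrival is 180° from departure on the ellipse, so φ = 180° − 80.62° = 99.4°.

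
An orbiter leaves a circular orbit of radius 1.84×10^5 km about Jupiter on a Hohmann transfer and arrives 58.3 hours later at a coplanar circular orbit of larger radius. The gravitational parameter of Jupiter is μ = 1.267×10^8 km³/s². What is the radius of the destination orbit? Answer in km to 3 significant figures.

r₂ = 1.47×10^6 km

Transfer time t = 58.3 hours = 2.0988×10^5 s, and t = π√(a_t³/μ).
So a_t = (μ t²/π²)^(1/3) = (1.267×10^8 × (2.0988×10^5)² / π²)^(1/3) = 8.2694×10^5 km.
Since a_t = (r₁ + r₂)/2, r₂ = 2a_t − r₁ = 2×8.2694×10^5 − 1.840×10^5 = 1.46988×10^6 km.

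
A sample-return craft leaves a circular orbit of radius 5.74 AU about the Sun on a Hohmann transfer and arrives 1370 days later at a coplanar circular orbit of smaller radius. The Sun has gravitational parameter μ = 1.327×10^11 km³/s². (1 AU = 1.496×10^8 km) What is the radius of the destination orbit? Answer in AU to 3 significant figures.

r₂ = 1.92 AU

In km: r₁ = 5.74 × 1.496×10^8 = 8.58704×10^8 km.
Transfer time t = 1370 days = 1.18368×10^8 s, and t = π√(a_t³/μ).
So a_t = (μ t²/π²)^(1/3) = (1.327×10^11 × (1.18368×10^8)² / π²)^(1/3) = 5.7325×10^8 km.
Since a_t = (r₁ + r₂)/2, r₂ = 2a_t − r₁ = 2×5.7325×10^8 − 8.58704×10^8 = 2.87796×10^8 km.
In AU: r₂ = 2.87796×10^8 / 1.496×10^8 = 1.92 AU.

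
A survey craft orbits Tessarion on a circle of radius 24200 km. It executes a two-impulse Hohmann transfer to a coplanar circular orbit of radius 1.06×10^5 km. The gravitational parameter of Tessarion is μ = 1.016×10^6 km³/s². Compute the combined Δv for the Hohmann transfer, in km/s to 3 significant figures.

Δv = 3.00 km/s

Semi-major axis of the transfer orbit: a_t = (24200 + 1.060×10^5)/2 = 65100 km.
Circular speed at r₁: v₁ = √(μ/r₁) = √(1.016×10^6/24200) = 6.479 km/s.
On the transfer ellipse at r₁, vis-viva gives v_p = √[μ(2/r₁ − 1/a_t)] = 8.268 km/s.
First burn Δv₁ = |v_p − v₁| = 1.789 km/s.
At r₂, v₂ = √(μ/r₂) = 3.096 km/s.
Transfer-orbit speed at r₂: v_a = √[μ(2/r₂ − 1/a_t)] = 1.888 km/s.
Second burn Δv₂ = |v₂ − v_a| = 1.208 km/s.
Total Δv = Δv₁ + Δv₂ = 2.997 km/s.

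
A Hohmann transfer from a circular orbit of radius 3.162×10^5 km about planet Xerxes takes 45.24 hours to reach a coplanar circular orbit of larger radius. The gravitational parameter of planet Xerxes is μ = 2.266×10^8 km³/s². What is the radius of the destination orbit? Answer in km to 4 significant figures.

Transfer time t = 45.24 hours = 1.62864×10^5 s, and t = π√(a_t³/μ).
So a_t = (μ t²/π²)^(1/3) = (2.266×10^8 × (1.62864×10^5)² / π²)^(1/3) = 8.4762×10^5 km.
Since a_t = (r₁ + r₂)/2, r₂ = 2a_t − r₁ = 2×8.4762×10^5 − 3.162×10^5 = 1.37904×10^6 km.

r₂ = 1.379×10^6 km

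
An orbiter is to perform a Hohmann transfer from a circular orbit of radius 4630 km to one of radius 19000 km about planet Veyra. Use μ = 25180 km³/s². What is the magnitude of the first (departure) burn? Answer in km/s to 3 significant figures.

The Hohmann ellipse has a_t = (r₁ + r₂)/2 = 11815 km.
On the circular orbit at r = 4630 km, v_c = √(μ/r) = 2.3320 km/s.
Transfer-orbit speed at the same r (vis-viva, a = a_t): v_t = √[μ(2/r − 1/a_t)] = 2.9573 km/s.
Δv₁ = |v_t − v_c| = |2.9573 − 2.3320| = 0.6253 km/s.

Δv₁ = 0.625 km/s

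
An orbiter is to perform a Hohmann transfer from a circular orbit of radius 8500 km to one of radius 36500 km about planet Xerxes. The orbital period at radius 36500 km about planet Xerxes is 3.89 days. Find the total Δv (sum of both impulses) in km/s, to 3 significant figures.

From Kepler's third law T² = 4π²r³/μ at r = 36500 km, T = 3.89 days = 3.89 × 86400 s = 3.36096×10^5 s: μ = 4π²r³/T² = 16994.6 km³/s².
The Hohmann ellipse has a_t = (r₁ + r₂)/2 = 22500 km.
At r₁ the circular-orbit speed is v₁ = √(μ/r₁) = 1.41399 km/s.
Transfer-orbit speed at r₁ (vis-viva): v_p = √[μ(2/r₁ − 1/a_t)] = 1.80095 km/s.
First burn Δv₁ = |v_p − v₁| = 0.38696 km/s.
At r₂, v₂ = √(μ/r₂) = 0.68235 km/s.
Transfer-orbit speed at r₂: v_a = √[μ(2/r₂ − 1/a_t)] = 0.41940 km/s.
Second burn Δv₂ = |v₂ − v_a| = 0.26295 km/s.
Δv = Δv₁ + Δv₂ = 0.38696 + 0.26295 = 0.6499 km/s.

Δv = 0.650 km/s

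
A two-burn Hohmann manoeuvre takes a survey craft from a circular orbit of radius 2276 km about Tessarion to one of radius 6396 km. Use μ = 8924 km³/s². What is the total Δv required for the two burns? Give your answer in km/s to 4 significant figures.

Δv = 0.7502 km/s

The Hohmann ellipse has a_t = (r₁ + r₂)/2 = 4336 km.
Circular speed at r₁: v₁ = √(μ/r₁) = √(8924/2276) = 1.9801 km/s.
Transfer-orbit speed at r₁ (vis-viva equation): v_p = √[μ(2/r₁ − 1/a_t)] = 2.4049 km/s.
First burn Δv₁ = |v_p − v₁| = 0.4248 km/s.
Circular speed at r₂: v₂ = √(μ/r₂) = 1.1812 km/s.
Transfer-orbit speed at r₂: v_a = √[μ(2/r₂ − 1/a_t)] = 0.85579 km/s.
Second burn Δv₂ = |v₂ − v_a| = 0.3254 km/s.
Total Δv = Δv₁ + Δv₂ = 0.7502 km/s.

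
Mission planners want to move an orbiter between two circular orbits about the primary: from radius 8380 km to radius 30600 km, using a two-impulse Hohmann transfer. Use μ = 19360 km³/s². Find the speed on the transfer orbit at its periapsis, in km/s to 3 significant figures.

v = 1.90 km/s

The Hohmann ellipse has a_t = (r₁ + r₂)/2 = 19490 km.
The periapsis of the transfer ellipse is at r = 8380 km.
Vis-viva: v = √[μ(2/r − 1/a_t)] = √[19360 × (2/8380 − 1/19490)] = 1.905 km/s.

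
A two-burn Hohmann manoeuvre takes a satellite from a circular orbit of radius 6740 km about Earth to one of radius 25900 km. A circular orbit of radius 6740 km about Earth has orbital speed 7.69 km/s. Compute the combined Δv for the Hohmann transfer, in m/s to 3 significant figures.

Δv = 3400 m/s

From the circular-orbit relation v² = μ/r at r = 6740 km: μ = v²r = (7.69)² × 6740 = 3.98577×10^5 km³/s².
Semi-major axis of the transfer orbit: a_t = (6740 + 25900)/2 = 16320 km.
At r₁ the circular-orbit speed is v₁ = √(μ/r₁) = 7.6900 km/s.
On the transfer ellipse at r₁, vis-viva equation gives v_p = √[μ(2/r₁ − 1/a_t)] = 9.6876 km/s.
First burn Δv₁ = |v_p − v₁| = 1.99760 km/s.
At r₂, v₂ = √(μ/r₂) = 3.92289 km/s.
Transfer-orbit speed at r₂: v_a = √[μ(2/r₂ − 1/a_t)] = 2.52102 km/s.
Second burn Δv₂ = |v₂ − v_a| = 1.40187 km/s.
Δv = Δv₁ + Δv₂ = 1.99760 + 1.40187 = 3.399 km/s.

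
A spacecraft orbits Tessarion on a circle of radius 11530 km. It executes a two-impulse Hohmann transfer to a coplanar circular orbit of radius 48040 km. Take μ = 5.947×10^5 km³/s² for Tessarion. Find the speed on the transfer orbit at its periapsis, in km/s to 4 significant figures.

Semi-major axis of the transfer orbit: a_t = (11530 + 48040)/2 = 29785 km.
At periapsis, r = 11530 km.
Applying v² = μ(2/r − 1/a_t): v = 9.121 km/s.

v = 9.121 km/s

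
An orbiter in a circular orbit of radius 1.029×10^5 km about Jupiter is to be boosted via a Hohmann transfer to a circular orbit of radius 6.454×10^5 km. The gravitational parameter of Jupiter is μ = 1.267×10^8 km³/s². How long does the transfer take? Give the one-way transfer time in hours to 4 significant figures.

Semi-major axis of the transfer orbit: a_t = (1.029×10^5 + 6.454×10^5)/2 = 3.7415×10^5 km.
By Kepler's third law the transfer-orbit period is T = 2π√(a_t³/μ), so t = T/2 = 63870 s.
Converting: 63870 s ÷ 3600 s/hour = 17.74 hours.

t = 17.74 hours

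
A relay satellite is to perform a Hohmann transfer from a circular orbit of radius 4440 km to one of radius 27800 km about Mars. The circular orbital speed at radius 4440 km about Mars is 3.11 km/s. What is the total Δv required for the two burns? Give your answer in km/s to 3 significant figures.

Δv = 1.56 km/s

From the circular-orbit relation v² = μ/r at r = 4440 km: μ = v²r = (3.11)² × 4440 = 42944.1 km³/s².
Semi-major axis of the transfer orbit: a_t = (4440 + 27800)/2 = 16120 km.
Circular speed at r₁: v₁ = √(μ/r₁) = √(42944.1/4440) = 3.1100 km/s.
Transfer-orbit speed at r₁ (vis-viva): v_p = √[μ(2/r₁ − 1/a_t)] = 4.0841 km/s.
First burn Δv₁ = |v_p − v₁| = 0.9741 km/s.
At r₂, v₂ = √(μ/r₂) = 1.2429 km/s.
Transfer-orbit speed at r₂: v_a = √[μ(2/r₂ − 1/a_t)] = 0.65229 km/s.
Second burn Δv₂ = |v₂ − v_a| = 0.5906 km/s.
Δv = Δv₁ + Δv₂ = 0.9741 + 0.5906 = 1.565 km/s.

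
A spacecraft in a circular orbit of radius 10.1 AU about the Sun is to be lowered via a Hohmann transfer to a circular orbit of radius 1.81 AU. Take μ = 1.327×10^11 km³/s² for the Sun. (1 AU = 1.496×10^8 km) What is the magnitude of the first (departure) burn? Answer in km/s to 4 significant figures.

Δv₁ = 4.205 km/s

In km: r₁ = 10.1 × 1.496×10^8 = 1.51096×10^9 km; r₂ = 1.81 × 1.496×10^8 = 2.70776×10^8 km.
Semi-major axis of the transfer orbit: a_t = (1.51096×10^9 + 2.70776×10^8)/2 = 8.90868×10^8 km.
On the circular orbit at r = 1.51096×10^9 km, v_c = √(μ/r) = 9.3715 km/s.
Vis-viva on the transfer ellipse at r = 1.51096×10^9 km gives v_t = √[μ(2/r − 1/a_t)] = 5.1666 km/s.
Δv₁ = |v_t − v_c| = |5.1666 − 9.3715| = 4.205 km/s.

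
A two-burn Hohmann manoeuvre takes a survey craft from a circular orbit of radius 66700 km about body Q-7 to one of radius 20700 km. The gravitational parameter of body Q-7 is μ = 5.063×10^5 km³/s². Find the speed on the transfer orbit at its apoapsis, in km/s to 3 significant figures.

v = 1.90 km/s

The Hohmann ellipse has a_t = (r₁ + r₂)/2 = 43700 km.
At apoapsis, r = 66700 km.
From the vis-viva equation, v = √[μ(2/r − 1/a_t)] = 1.896 km/s.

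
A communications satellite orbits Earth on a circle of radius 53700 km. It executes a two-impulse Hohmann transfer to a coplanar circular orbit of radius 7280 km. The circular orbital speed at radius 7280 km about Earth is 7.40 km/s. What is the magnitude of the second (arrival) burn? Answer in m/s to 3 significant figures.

From the circular-orbit relation v² = μ/r at r = 7280 km: μ = v²r = (7.40)² × 7280 = 3.98653×10^5 km³/s².
The Hohmann ellipse has a_t = (r₁ + r₂)/2 = 30490 km.
On the circular orbit at r = 7280 km, v_c = √(μ/r) = 7.400 km/s.
Vis-viva on the transfer ellipse at r = 7280 km gives v_t = √[μ(2/r − 1/a_t)] = 9.821 km/s.
Δv₂ = |v_t − v_c| = |9.821 − 7.400| = 2.421 km/s.

Δv₂ = 2420 m/s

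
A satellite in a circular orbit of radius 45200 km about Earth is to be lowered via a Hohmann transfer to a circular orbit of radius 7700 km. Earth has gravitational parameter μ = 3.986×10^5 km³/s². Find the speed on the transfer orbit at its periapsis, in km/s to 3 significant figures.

The Hohmann ellipse has a_t = (r₁ + r₂)/2 = 26450 km.
At periapsis, r = 7700 km.
Vis-viva: v = √[μ(2/r − 1/a_t)] = √[3.986×10^5 × (2/7700 − 1/26450)] = 9.405 km/s.

v = 9.41 km/s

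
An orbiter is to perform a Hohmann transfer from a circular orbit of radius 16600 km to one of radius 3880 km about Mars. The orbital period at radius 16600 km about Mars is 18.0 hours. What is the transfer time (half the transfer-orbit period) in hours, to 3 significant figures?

t = 4.36 hours

From Kepler's third law T² = 4π²r³/μ at r = 16600 km, T = 18.0 hours = 18.0 × 3600 s = 64800 s: μ = 4π²r³/T² = 43006.5 km³/s².
Transfer-ellipse semi-major axis a_t = (r₁ + r₂)/2 = (16600 + 3880)/2 = 10240 km.
Half the transfer-orbit period gives t = π√(a_t³/μ) = 15700 s.
Converting: 15700 s ÷ 3600 s/hour = 4.36 hours.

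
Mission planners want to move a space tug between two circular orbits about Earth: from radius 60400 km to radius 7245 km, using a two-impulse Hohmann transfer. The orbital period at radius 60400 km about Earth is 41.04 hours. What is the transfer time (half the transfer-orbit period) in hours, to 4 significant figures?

From Kepler's third law T² = 4π²r³/μ at r = 60400 km, T = 41.04 hours = 41.04 × 3600 s = 1.47744×10^5 s: μ = 4π²r³/T² = 3.98521×10^5 km³/s².
Semi-major axis of the transfer orbit: a_t = (60400 + 7245)/2 = 33822.5 km.
Transfer time t = π√(a_t³/μ) = π√((33822.5)³ / 3.98521×10^5) = 30955 s.
Converting: 30955 s ÷ 3600 s/hour = 8.599 hours.

t = 8.599 hours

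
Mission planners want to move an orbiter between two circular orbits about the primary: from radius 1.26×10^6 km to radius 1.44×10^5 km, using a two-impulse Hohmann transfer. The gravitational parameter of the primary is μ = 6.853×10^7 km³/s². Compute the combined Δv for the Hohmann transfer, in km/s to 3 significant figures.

Transfer-ellipse semi-major axis a_t = (r₁ + r₂)/2 = (1.260×10^6 + 1.440×10^5)/2 = 7.020×10^5 km.
Circular speed at r₁: v₁ = √(μ/r₁) = √(6.853×10^7/1.260×10^6) = 7.375 km/s.
Transfer-orbit speed at r₁ (v² = μ(2/r − 1/a)): v_a = √[μ(2/r₁ − 1/a_t)] = 3.340 km/s.
First burn Δv₁ = |v_a − v₁| = 4.035 km/s.
Circular speed at r₂: v₂ = √(μ/r₂) = 21.815 km/s.
Transfer-orbit speed at r₂: v_p = √[μ(2/r₂ − 1/a_t)] = 29.226 km/s.
Second burn Δv₂ = |v₂ − v_p| = 7.411 km/s.
Total Δv = Δv₁ + Δv₂ = 11.45 km/s.

Δv = 11.4 km/s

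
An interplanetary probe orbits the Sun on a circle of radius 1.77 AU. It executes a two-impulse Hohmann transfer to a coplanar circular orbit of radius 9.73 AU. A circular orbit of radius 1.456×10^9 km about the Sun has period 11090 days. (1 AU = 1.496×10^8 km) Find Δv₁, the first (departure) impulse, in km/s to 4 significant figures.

Δv₁ = 6.735 km/s

From Kepler's third law T² = 4π²r³/μ at r = 1.456×10^9 km, T = 11090 days = 11090 × 86400 s = 9.58176×10^8 s: μ = 4π²r³/T² = 1.32725×10^11 km³/s².
In km: r₁ = 1.77 × 1.496×10^8 = 2.64792×10^8 km; r₂ = 9.73 × 1.496×10^8 = 1.455608×10^9 km.
The Hohmann ellipse has a_t = (r₁ + r₂)/2 = 8.602×10^8 km.
Circular speed at r = 2.64792×10^8 km: v_c = √(μ/r) = 22.3885 km/s.
Vis-viva on the transfer ellipse at r = 2.64792×10^8 km gives v_t = √[μ(2/r − 1/a_t)] = 29.1237 km/s.
Δv₁ = |v_t − v_c| = |29.1237 − 22.3885| = 6.735 km/s.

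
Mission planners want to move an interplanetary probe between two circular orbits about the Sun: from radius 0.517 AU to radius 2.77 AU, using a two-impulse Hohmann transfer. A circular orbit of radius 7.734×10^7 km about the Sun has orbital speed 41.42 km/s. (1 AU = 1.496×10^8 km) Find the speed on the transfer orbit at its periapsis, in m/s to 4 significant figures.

v = 53770 m/s

From the circular-orbit relation v² = μ/r at r = 7.734×10^7 km: μ = v²r = (41.42)² × 7.734×10^7 = 1.32686×10^11 km³/s².
In km: r₁ = 0.517 × 1.496×10^8 = 7.73432×10^7 km; r₂ = 2.77 × 1.496×10^8 = 4.14392×10^8 km.
The Hohmann ellipse has a_t = (r₁ + r₂)/2 = 2.458676×10^8 km.
At periapsis, r = 7.73432×10^7 km.
Applying v² = μ(2/r − 1/a_t): v = 53.77 km/s.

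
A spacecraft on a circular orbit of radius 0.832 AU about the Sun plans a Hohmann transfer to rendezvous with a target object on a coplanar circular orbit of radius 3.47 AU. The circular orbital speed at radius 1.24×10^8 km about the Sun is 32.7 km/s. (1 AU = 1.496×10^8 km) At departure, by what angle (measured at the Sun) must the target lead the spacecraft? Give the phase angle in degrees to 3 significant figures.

φ = 92.2°

From the circular-orbit relation v² = μ/r at r = 1.24×10^8 km: μ = v²r = (32.7)² × 1.24×10^8 = 1.32592×10^11 km³/s².
In km: r₁ = 0.832 × 1.496×10^8 = 1.244672×10^8 km; r₂ = 3.47 × 1.496×10^8 = 5.19112×10^8 km.
Semi-major axis of the transfer orbit: a_t = (1.244672×10^8 + 5.19112×10^8)/2 = 3.217896×10^8 km.
The half-period of the transfer ellipse is t = π√(a_t³/μ) = 4.98023×10^7 s.
Target angular speed ω₂ = √(μ/r₂³) = 3.07870×10^-8 rad/s.
Angle swept by the target during transfer: ω₂·t = 1.53326 rad = 87.849°.
Arrival is 180° from departure on the ellipse, so φ = 180° − 87.849° = 92.2°.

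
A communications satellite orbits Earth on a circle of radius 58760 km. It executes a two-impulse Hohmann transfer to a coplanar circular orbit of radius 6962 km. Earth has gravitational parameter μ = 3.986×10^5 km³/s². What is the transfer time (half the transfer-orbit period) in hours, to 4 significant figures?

Transfer-ellipse semi-major axis a_t = (r₁ + r₂)/2 = (58760 + 6962)/2 = 32861 km.
By Kepler's third law the transfer-orbit period is T = 2π√(a_t³/μ), so t = T/2 = 29642 s.
Converting: 29642 s ÷ 3600 s/hour = 8.234 hours.

t = 8.234 hours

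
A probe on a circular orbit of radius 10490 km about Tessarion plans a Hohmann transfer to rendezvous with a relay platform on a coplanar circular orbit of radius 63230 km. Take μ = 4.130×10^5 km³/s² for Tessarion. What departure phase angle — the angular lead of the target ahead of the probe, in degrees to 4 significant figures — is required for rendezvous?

φ = 99.88°

Transfer-ellipse semi-major axis a_t = (r₁ + r₂)/2 = (10490 + 63230)/2 = 36860 km.
The half-period of the transfer ellipse is t = π√(a_t³/μ) = 34595 s.
Target angular speed ω₂ = √(μ/r₂³) = 4.0419×10^-5 rad/s.
Angle swept by the target during transfer: ω₂·t = 1.3983 rad = 80.12°.
The probe traverses 180° on the transfer ellipse, so the target must lead by 180° − 80.12° = 99.88°.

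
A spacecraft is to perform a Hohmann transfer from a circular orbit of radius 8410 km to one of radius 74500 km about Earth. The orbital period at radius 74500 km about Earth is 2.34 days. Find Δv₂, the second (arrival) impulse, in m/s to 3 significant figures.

Δv₂ = 1270 m/s

From Kepler's third law T² = 4π²r³/μ at r = 74500 km, T = 2.34 days = 2.34 × 86400 s = 2.02176×10^5 s: μ = 4π²r³/T² = 3.99364×10^5 km³/s².
Semi-major axis of the transfer orbit: a_t = (8410 + 74500)/2 = 41455 km.
Circular speed at r = 74500 km: v_c = √(μ/r) = 2.315 km/s.
Transfer-orbit speed at the same r (vis-viva, a = a_t): v_t = √[μ(2/r − 1/a_t)] = 1.043 km/s.
Δv₂ = |v_t − v_c| = |1.043 − 2.315| = 1.272 km/s.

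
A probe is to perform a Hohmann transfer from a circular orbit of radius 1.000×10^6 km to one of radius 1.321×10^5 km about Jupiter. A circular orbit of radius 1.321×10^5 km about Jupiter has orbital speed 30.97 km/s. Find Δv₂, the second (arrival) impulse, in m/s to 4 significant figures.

From the circular-orbit relation v² = μ/r at r = 1.321×10^5 km: μ = v²r = (30.97)² × 1.321×10^5 = 1.26703×10^8 km³/s².
Semi-major axis of the transfer orbit: a_t = (1.000×10^6 + 1.321×10^5)/2 = 5.6605×10^5 km.
Circular speed at r = 1.321×10^5 km: v_c = √(μ/r) = 30.97 km/s.
Transfer-orbit speed at the same r (vis-viva, a = a_t): v_t = √[μ(2/r − 1/a_t)] = 41.16 km/s.
Δv₂ = |v_t − v_c| = |41.16 − 30.97| = 10.19 km/s.

Δv₂ = 10190 m/s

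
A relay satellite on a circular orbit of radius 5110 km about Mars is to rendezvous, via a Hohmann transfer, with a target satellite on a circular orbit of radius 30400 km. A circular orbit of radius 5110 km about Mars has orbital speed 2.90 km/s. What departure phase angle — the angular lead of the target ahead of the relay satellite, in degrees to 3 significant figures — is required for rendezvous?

From the circular-orbit relation v² = μ/r at r = 5110 km: μ = v²r = (2.90)² × 5110 = 42975.1 km³/s².
The Hohmann ellipse has a_t = (r₁ + r₂)/2 = 17755 km.
Transfer time t = π√(a_t³/μ) = 35853 s.
Target angular speed ω₂ = √(μ/r₂³) = 3.9111×10^-5 rad/s.
Angle swept by the target during transfer: ω₂·t = 1.4022 rad = 80.34°.
Arrival is 180° from departure on the ellipse, so φ = 180° − 80.34° = 99.7°.

φ = 99.7°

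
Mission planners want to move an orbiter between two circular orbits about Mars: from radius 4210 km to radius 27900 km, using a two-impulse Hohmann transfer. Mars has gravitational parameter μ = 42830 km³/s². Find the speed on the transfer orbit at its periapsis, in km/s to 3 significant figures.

v = 4.20 km/s

The Hohmann ellipse has a_t = (r₁ + r₂)/2 = 16055 km.
The periapsis of the transfer ellipse is at r = 4210 km.
From the vis-viva equation, v = √[μ(2/r − 1/a_t)] = 4.205 km/s.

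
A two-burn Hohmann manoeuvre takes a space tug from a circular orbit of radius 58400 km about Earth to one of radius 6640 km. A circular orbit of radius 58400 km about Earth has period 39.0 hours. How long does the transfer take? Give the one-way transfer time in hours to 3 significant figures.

t = 8.10 hours

From Kepler's third law T² = 4π²r³/μ at r = 58400 km, T = 39.0 hours = 39.0 × 3600 s = 1.404×10^5 s: μ = 4π²r³/T² = 3.98900×10^5 km³/s².
Transfer-ellipse semi-major axis a_t = (r₁ + r₂)/2 = (58400 + 6640)/2 = 32520 km.
By Kepler's third law the transfer-orbit period is T = 2π√(a_t³/μ), so t = T/2 = 29170 s.
Converting: 29170 s ÷ 3600 s/hour = 8.10 hours.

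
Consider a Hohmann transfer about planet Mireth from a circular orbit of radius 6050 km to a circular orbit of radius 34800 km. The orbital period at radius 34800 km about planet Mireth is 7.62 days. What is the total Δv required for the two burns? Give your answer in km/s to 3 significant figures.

Δv = 0.395 km/s

From Kepler's third law T² = 4π²r³/μ at r = 34800 km, T = 7.62 days = 7.62 × 86400 s = 6.58368×10^5 s: μ = 4π²r³/T² = 3838.49 km³/s².
Semi-major axis of the transfer orbit: a_t = (6050 + 34800)/2 = 20425 km.
Circular speed at r₁: v₁ = √(μ/r₁) = √(3838.49/6050) = 0.796530 km/s.
On the transfer ellipse at r₁, vis-viva gives v_p = √[μ(2/r₁ − 1/a_t)] = 1.03971 km/s.
First burn Δv₁ = |v_p − v₁| = 0.24318 km/s.
Circular speed at r₂: v₂ = √(μ/r₂) = 0.332116 km/s.
Transfer-orbit speed at r₂: v_a = √[μ(2/r₂ − 1/a_t)] = 0.180754 km/s.
Second burn Δv₂ = |v₂ − v_a| = 0.15136 km/s.
Total Δv = Δv₁ + Δv₂ = 0.3945 km/s.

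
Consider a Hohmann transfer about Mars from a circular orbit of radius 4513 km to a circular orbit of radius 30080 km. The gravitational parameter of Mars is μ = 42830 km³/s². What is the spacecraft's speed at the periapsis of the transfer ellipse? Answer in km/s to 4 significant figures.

v = 4.063 km/s

Semi-major axis of the transfer orbit: a_t = (4513 + 30080)/2 = 17296.5 km.
The periapsis of the transfer ellipse is at r = 4513 km.
From the vis-viva equation, v = √[μ(2/r − 1/a_t)] = 4.063 km/s.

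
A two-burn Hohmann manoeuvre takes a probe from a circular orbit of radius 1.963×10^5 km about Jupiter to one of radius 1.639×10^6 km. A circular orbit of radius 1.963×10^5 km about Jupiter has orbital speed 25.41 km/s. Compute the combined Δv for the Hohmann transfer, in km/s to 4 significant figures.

From the circular-orbit relation v² = μ/r at r = 1.963×10^5 km: μ = v²r = (25.41)² × 1.963×10^5 = 1.26745×10^8 km³/s².
Semi-major axis of the transfer orbit: a_t = (1.963×10^5 + 1.639×10^6)/2 = 9.1765×10^5 km.
At r₁ the circular-orbit speed is v₁ = √(μ/r₁) = 25.410 km/s.
Transfer-orbit speed at r₁ (vis-viva equation): v_p = √[μ(2/r₁ − 1/a_t)] = 33.959 km/s.
First burn Δv₁ = |v_p − v₁| = 8.549 km/s.
At r₂, v₂ = √(μ/r₂) = 8.794 km/s.
Transfer-orbit speed at r₂: v_a = √[μ(2/r₂ − 1/a_t)] = 4.067 km/s.
Second burn Δv₂ = |v₂ − v_a| = 4.727 km/s.
Δv = Δv₁ + Δv₂ = 8.549 + 4.727 = 13.28 km/s.

Δv = 13.28 km/s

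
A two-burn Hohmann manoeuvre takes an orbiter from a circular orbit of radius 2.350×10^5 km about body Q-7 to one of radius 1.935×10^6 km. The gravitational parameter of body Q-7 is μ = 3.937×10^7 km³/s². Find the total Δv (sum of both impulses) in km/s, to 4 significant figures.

Δv = 6.753 km/s

Transfer-ellipse semi-major axis a_t = (r₁ + r₂)/2 = (2.350×10^5 + 1.935×10^6)/2 = 1.085×10^6 km.
At r₁ the circular-orbit speed is v₁ = √(μ/r₁) = 12.943 km/s.
On the transfer ellipse at r₁, vis-viva gives v_p = √[μ(2/r₁ − 1/a_t)] = 17.285 km/s.
First burn Δv₁ = |v_p − v₁| = 4.342 km/s.
At r₂, v₂ = √(μ/r₂) = 4.51068 km/s.
Transfer-orbit speed at r₂: v_a = √[μ(2/r₂ − 1/a_t)] = 2.09924 km/s.
Second burn Δv₂ = |v₂ − v_a| = 2.411 km/s.
Δv = Δv₁ + Δv₂ = 4.342 + 2.411 = 6.753 km/s.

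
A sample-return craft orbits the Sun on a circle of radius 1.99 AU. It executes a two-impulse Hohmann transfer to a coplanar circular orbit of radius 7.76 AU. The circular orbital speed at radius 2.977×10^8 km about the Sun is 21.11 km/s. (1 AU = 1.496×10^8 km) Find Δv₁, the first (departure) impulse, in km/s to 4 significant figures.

Δv₁ = 5.524 km/s

From the circular-orbit relation v² = μ/r at r = 2.977×10^8 km: μ = v²r = (21.11)² × 2.977×10^8 = 1.32665×10^11 km³/s².
In km: r₁ = 1.99 × 1.496×10^8 = 2.97704×10^8 km; r₂ = 7.76 × 1.496×10^8 = 1.160896×10^9 km.
The Hohmann ellipse has a_t = (r₁ + r₂)/2 = 7.293×10^8 km.
On the circular orbit at r = 2.97704×10^8 km, v_c = √(μ/r) = 21.110 km/s.
Vis-viva on the transfer ellipse at r = 2.97704×10^8 km gives v_t = √[μ(2/r − 1/a_t)] = 26.634 km/s.
Δv₁ = |v_t − v_c| = |26.634 − 21.110| = 5.524 km/s.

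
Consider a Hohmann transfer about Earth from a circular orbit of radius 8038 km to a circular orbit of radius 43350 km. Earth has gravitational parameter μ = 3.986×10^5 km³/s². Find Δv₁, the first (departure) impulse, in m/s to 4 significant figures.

Δv₁ = 2105 m/s

The Hohmann ellipse has a_t = (r₁ + r₂)/2 = 25694 km.
Circular speed at r = 8038 km: v_c = √(μ/r) = 7.042 km/s.
Transfer-orbit speed at the same r (vis-viva, a = a_t): v_t = √[μ(2/r − 1/a_t)] = 9.147 km/s.
Δv₁ = |v_t − v_c| = |9.147 − 7.042| = 2.105 km/s.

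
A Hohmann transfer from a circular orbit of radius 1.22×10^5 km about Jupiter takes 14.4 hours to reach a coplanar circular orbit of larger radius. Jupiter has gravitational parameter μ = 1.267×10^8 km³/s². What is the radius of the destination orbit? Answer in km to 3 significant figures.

Transfer time t = 14.4 hours = 51840 s, and t = π√(a_t³/μ).
So a_t = (μ t²/π²)^(1/3) = (1.267×10^8 × (51840)² / π²)^(1/3) = 3.2554×10^5 km.
Since a_t = (r₁ + r₂)/2, r₂ = 2a_t − r₁ = 2×3.2554×10^5 − 1.220×10^5 = 5.2908×10^5 km.

r₂ = 5.29×10^5 km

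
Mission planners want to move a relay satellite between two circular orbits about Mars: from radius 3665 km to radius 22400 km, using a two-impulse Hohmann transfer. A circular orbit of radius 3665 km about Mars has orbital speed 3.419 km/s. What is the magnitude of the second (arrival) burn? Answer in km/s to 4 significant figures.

Δv₂ = 0.6496 km/s

From the circular-orbit relation v² = μ/r at r = 3665 km: μ = v²r = (3.419)² × 3665 = 42842.2 km³/s².
Transfer-ellipse semi-major axis a_t = (r₁ + r₂)/2 = (3665 + 22400)/2 = 13032.5 km.
On the circular orbit at r = 22400 km, v_c = √(μ/r) = 1.383 km/s.
Vis-viva on the transfer ellipse at r = 22400 km gives v_t = √[μ(2/r − 1/a_t)] = 0.7334 km/s.
Δv₂ = |v_t − v_c| = |0.7334 − 1.383| = 0.6496 km/s.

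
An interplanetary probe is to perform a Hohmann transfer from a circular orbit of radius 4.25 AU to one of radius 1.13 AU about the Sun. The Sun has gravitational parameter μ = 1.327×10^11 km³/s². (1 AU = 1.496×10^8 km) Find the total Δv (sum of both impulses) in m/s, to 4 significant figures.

Δv = 12280 m/s

In km: r₁ = 4.25 × 1.496×10^8 = 6.358×10^8 km; r₂ = 1.13 × 1.496×10^8 = 1.69048×10^8 km.
Transfer-ellipse semi-major axis a_t = (r₁ + r₂)/2 = (6.358×10^8 + 1.69048×10^8)/2 = 4.02424×10^8 km.
Circular speed at r₁: v₁ = √(μ/r₁) = √(1.327×10^11/6.358×10^8) = 14.4469 km/s.
Transfer-orbit speed at r₁ (vis-viva): v_a = √[μ(2/r₁ − 1/a_t)] = 9.36350 km/s.
First burn Δv₁ = |v_a − v₁| = 5.083 km/s.
At r₂, v₂ = √(μ/r₂) = 28.018 km/s.
Transfer-orbit speed at r₂: v_p = √[μ(2/r₂ − 1/a_t)] = 35.217 km/s.
Second burn Δv₂ = |v₂ − v_p| = 7.199 km/s.
Δv = Δv₁ + Δv₂ = 5.083 + 7.199 = 12.28 km/s.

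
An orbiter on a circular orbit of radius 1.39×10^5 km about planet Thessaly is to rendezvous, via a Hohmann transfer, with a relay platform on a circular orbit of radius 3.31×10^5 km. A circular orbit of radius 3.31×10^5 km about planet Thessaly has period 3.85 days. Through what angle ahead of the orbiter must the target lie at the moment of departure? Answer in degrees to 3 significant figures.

From Kepler's third law T² = 4π²r³/μ at r = 3.31×10^5 km, T = 3.85 days = 3.85 × 86400 s = 3.3264×10^5 s: μ = 4π²r³/T² = 1.29388×10^7 km³/s².
Semi-major axis of the transfer orbit: a_t = (1.390×10^5 + 3.310×10^5)/2 = 2.350×10^5 km.
The half-period of the transfer ellipse is t = π√(a_t³/μ) = 99496 s.
Target angular speed ω₂ = √(μ/r₂³) = 1.8889×10^-5 rad/s.
Angle swept by the target during transfer: ω₂·t = 1.879 rad = 107.7°.
Arrival is 180° from departure on the ellipse, so φ = 180° − 107.7° = 72.3°.

φ = 72.3°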